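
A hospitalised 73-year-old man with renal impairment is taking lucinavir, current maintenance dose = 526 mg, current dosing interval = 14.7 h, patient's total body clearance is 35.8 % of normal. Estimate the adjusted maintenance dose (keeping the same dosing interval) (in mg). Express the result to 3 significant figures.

188 mg

To keep the same average steady-state level, dosing rate must scale with clearance.
CL ratio = 35.8 / 100 = 0.3580
New dose (same interval) = 526 × 0.3580 = 188.3 mg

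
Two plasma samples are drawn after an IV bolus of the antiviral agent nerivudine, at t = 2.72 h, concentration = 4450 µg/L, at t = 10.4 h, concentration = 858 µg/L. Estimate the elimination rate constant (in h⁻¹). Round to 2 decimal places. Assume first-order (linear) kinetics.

k = ln(C₁/C₂) / (t₂ − t₁) = ln(4450/858) / (10.4 − 2.72)
  = 1.646 / 7.680 = 0.2143 h⁻¹

0.21 h⁻¹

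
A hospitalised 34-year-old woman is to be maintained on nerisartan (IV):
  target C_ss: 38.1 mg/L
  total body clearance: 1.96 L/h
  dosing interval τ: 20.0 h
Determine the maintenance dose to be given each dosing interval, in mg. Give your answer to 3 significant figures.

1490 mg

At steady state, Dose/τ = Css × CL.
Dose = Css × CL × τ = 38.1 × 1.960 × 20.0 = 1494 mg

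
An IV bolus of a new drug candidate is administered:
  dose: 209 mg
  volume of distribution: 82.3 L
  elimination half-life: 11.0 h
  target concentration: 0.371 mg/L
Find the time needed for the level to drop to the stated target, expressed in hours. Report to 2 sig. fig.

C₀ = Dose / Vd = 209.0 / 82.3 = 2.539 mg/L
k = ln2 / t½ = 0.693147 / 11.0 = 0.06301 h⁻¹
t = ln(C₀ / C) / k = ln(2.539 / 0.371) / 0.06301
  = ln(6.844) / 0.06301 = 1.923 / 0.06301 = 30.52 h

31 h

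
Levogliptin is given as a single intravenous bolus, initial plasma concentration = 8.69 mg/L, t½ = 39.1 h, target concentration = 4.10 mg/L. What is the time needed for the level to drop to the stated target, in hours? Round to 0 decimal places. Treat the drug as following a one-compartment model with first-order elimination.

42 h

k = ln2 / t½ = 0.693147 / 39.1 = 0.01773 h⁻¹
t = ln(C₀ / C) / k = ln(8.690 / 4.10) / 0.01773
  = ln(2.120) / 0.01773 = 0.7514 / 0.01773 = 42.38 h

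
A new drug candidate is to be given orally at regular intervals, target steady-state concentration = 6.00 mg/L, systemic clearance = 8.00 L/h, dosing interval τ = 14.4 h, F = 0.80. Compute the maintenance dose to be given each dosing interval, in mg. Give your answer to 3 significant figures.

864 mg

At steady state, F × (Dose/τ) = Css × CL.
Dose = Css × CL × τ / F = 6.00 × 8.000 × 14.4 / 0.80 = 864.0 mg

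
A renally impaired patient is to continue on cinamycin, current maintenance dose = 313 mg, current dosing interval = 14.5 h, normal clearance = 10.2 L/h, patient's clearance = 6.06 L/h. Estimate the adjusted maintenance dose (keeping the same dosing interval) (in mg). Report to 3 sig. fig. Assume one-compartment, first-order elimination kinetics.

To keep the same average steady-state level, dosing rate must scale with clearance.
CL ratio = 6.06 / 10.2 = 0.5941
New dose (same interval) = 313 × 0.5941 = 186.0 mg

186 mg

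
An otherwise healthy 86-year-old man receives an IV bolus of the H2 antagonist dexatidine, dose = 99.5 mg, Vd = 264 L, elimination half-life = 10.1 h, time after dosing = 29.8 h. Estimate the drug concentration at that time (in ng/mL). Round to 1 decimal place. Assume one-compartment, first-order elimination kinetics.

C₀ = Dose / Vd = 99.50 / 264 = 0.3769 mg/L
k = ln2 / t½ = 0.693147 / 10.1 = 0.06863 h⁻¹
C = C₀ · e^(−k·t) = 0.3769 × e^(−0.06863 × 29.8)
  = 0.3769 × 0.1294 = 0.04877 mg/L
Convert: 0.04877 mg/L × 1000 = 48.77 ng/mL

48.8 ng/mL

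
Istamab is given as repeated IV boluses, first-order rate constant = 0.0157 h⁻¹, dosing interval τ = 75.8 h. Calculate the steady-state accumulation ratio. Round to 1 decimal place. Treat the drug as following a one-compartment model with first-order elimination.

e^(−kτ) = e^(−0.01570 × 75.8) = 0.3042
Accumulation ratio R = 1 / (1 − e^(−kτ)) = 1 / (1 − 0.3042) = 1.437

1.4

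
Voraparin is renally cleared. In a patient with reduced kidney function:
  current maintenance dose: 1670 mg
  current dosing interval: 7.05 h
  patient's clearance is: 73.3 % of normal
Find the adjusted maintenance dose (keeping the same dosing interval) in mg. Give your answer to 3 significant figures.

1220 mg

To keep the same average steady-state level, dosing rate must scale with clearance.
CL ratio = 73.3 / 100 = 0.7330
New dose (same interval) = 1670 × 0.7330 = 1224 mg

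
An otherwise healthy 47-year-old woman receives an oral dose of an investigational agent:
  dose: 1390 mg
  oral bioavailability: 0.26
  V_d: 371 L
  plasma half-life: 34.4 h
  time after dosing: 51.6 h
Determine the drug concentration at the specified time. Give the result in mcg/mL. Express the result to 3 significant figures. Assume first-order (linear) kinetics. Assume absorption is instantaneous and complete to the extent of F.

0.344 mcg/mL

Amount reaching circulation = F × Dose = 0.26 × 1390 = 361.4 mg
C₀ = F·Dose / Vd = 361.4 / 371 = 0.9741 mg/L
k = ln2 / t½ = 0.693147 / 34.4 = 0.02015 h⁻¹
C = C₀ · e^(−k·t) = 0.9741 × e^(−0.02015 × 51.6)
  = 0.9741 × 0.3535 = 0.3443 mg/L
(0.3443 mg/L = 0.3443 mcg/mL)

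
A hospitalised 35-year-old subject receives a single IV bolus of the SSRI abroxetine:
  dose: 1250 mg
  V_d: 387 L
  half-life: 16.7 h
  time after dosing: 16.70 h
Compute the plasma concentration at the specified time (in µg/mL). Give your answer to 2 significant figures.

C₀ = Dose / Vd = 1250 / 387 = 3.230 mg/L
k = ln2 / t½ = 0.693147 / 16.7 = 0.04151 h⁻¹
t / t½ = 16.70 / 16.7 = 1 half-lives
C = C₀ × (1/2)^1 = 3.230 × 0.5000 = 1.615 mg/L
(1.615 mg/L = 1.615 µg/mL)

1.6 µg/mL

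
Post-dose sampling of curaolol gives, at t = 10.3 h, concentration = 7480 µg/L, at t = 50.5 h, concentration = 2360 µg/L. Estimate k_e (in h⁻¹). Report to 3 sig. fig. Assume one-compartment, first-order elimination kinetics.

k = ln(C₁/C₂) / (t₂ − t₁) = ln(7480/2360) / (50.5 − 10.3)
  = 1.154 / 40.20 = 0.02871 h⁻¹

0.0287 h⁻¹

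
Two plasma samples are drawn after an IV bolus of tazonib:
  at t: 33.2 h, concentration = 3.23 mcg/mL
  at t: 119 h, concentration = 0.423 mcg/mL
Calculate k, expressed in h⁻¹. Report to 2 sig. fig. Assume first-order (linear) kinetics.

0.024 h⁻¹

k = ln(C₁/C₂) / (t₂ − t₁) = ln(3.23/0.423) / (119 − 33.2)
  = 2.033 / 85.80 = 0.02369 h⁻¹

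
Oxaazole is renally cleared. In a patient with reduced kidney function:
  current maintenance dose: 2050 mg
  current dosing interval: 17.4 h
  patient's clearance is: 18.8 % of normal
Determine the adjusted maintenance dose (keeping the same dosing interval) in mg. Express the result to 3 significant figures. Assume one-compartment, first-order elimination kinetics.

To keep the same average steady-state level, dosing rate must scale with clearance.
CL ratio = 18.8 / 100 = 0.1880
New dose (same interval) = 2050 × 0.1880 = 385.4 mg

385 mg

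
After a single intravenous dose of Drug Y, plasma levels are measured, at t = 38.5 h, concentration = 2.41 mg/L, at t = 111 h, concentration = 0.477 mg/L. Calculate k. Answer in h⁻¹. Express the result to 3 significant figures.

k = ln(C₁/C₂) / (t₂ − t₁) = ln(2.41/0.477) / (111 − 38.5)
  = 1.620 / 72.50 = 0.02234 h⁻¹

0.0223 h⁻¹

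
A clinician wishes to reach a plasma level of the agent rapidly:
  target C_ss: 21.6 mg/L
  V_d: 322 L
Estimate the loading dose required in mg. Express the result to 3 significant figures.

LD = Css × Vd = 21.6 × 322 = 6955 mg

6960 mg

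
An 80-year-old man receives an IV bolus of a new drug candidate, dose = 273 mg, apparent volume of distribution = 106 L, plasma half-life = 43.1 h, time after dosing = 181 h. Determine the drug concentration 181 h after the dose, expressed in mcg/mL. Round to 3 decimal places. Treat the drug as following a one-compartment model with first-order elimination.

0.140 mcg/mL

C₀ = Dose / Vd = 273.0 / 106 = 2.575 mg/L
k = ln2 / t½ = 0.693147 / 43.1 = 0.01608 h⁻¹
C = C₀ · e^(−k·t) = 2.575 × e^(−0.01608 × 181)
  = 2.575 × 0.05445 = 0.1402 mg/L
(0.1402 mg/L = 0.1402 mcg/mL)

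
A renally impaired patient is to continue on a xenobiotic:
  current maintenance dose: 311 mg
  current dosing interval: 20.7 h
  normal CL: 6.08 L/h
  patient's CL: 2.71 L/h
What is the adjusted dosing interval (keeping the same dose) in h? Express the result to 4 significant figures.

46.44 h

To keep the same average steady-state level, dosing rate must scale with clearance.
CL ratio = 2.71 / 6.08 = 0.4457
New interval (same dose) = 20.7 / 0.4457 = 46.44 h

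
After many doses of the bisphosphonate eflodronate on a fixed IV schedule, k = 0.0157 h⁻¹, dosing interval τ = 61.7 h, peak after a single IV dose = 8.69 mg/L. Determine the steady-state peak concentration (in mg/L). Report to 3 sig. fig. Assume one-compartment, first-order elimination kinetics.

14.0 mg/L

e^(−kτ) = e^(−0.01570 × 61.7) = 0.3796
Accumulation ratio R = 1 / (1 − e^(−kτ)) = 1 / (1 − 0.3796) = 1.612
Steady-state peak = C₀ × R = 8.69 × 1.612 = 14.01 mg/L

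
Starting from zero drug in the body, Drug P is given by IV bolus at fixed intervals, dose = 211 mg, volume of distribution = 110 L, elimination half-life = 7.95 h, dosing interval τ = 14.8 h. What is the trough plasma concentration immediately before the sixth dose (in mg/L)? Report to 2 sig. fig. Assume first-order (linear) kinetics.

C₀ per dose = Dose / Vd = 211 / 110 = 1.918 mg/L
k = ln2 / t½ = 0.693147 / 7.95 = 0.08719 h⁻¹
Fraction remaining after one interval: r = e^(−kτ) = e^(−0.08719 × 14.8) = 0.2752
Before dose 6, 5 doses have been given (aged 1τ, 2τ, 3τ, 4τ, 5τ).
C_trough = C₀ × (r + r² + … + r^5) = C₀ × r(1−r^5)/(1−r)
        = 1.918 × 0.2752 × (1 − 0.001578) / (1 − 0.2752) = 0.7271 mg/L

0.73 mg/L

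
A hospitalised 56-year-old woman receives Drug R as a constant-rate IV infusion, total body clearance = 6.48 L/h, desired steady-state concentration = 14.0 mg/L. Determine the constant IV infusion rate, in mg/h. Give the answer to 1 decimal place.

90.7 mg/h

At steady state, infusion rate R₀ = Css × CL = 14.0 × 6.480 = 90.72 mg/h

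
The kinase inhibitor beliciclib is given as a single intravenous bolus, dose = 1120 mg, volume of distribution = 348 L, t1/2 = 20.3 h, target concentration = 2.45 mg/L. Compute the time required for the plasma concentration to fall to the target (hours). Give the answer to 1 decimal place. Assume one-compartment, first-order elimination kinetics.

C₀ = Dose / Vd = 1120 / 348 = 3.218 mg/L
k = ln2 / t½ = 0.693147 / 20.3 = 0.03415 h⁻¹
t = ln(C₀ / C) / k = ln(3.218 / 2.45) / 0.03415
  = ln(1.313) / 0.03415 = 0.2723 / 0.03415 = 7.974 h

8.0 h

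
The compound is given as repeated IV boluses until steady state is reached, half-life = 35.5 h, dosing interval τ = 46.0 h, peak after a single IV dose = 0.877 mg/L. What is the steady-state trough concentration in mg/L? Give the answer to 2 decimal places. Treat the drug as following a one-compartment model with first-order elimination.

k = ln2 / t½ = 0.693147 / 35.5 = 0.01953 h⁻¹
e^(−kτ) = e^(−0.01953 × 46.0) = 0.4072
Accumulation ratio R = 1 / (1 − e^(−kτ)) = 1 / (1 − 0.4072) = 1.687
Steady-state trough = C₀ × R × e^(−kτ) = 0.877 × 1.687 × 0.4072 = 0.6025 mg/L

0.60 mg/L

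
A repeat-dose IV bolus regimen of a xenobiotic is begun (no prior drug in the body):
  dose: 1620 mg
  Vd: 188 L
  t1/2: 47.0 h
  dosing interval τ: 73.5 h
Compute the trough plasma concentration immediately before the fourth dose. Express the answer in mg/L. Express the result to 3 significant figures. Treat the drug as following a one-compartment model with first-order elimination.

C₀ per dose = Dose / Vd = 1620 / 188 = 8.617 mg/L
k = ln2 / t½ = 0.693147 / 47.0 = 0.01475 h⁻¹
Fraction remaining after one interval: r = e^(−kτ) = e^(−0.01475 × 73.5) = 0.3382
Before dose 4, 3 doses have been given (aged 1τ, 2τ, 3τ).
C_trough = C₀ × (r + r² + … + r^3) = C₀ × r(1−r^3)/(1−r)
        = 8.617 × 0.3382 × (1 − 0.03868) / (1 − 0.3382) = 4.233 mg/L

4.23 mg/L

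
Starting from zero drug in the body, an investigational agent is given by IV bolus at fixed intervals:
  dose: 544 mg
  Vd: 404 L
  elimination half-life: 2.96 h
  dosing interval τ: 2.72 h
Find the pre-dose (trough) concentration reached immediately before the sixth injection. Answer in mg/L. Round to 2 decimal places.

1.45 mg/L

C₀ per dose = Dose / Vd = 544 / 404 = 1.347 mg/L
k = ln2 / t½ = 0.693147 / 2.96 = 0.2342 h⁻¹
Fraction remaining after one interval: r = e^(−kτ) = e^(−0.2342 × 2.72) = 0.5289
Before dose 6, 5 doses have been given (aged 1τ, 2τ, 3τ, 4τ, 5τ).
C_trough = C₀ × (r + r² + … + r^5) = C₀ × r(1−r^5)/(1−r)
        = 1.347 × 0.5289 × (1 − 0.04139) / (1 − 0.5289) = 1.450 mg/L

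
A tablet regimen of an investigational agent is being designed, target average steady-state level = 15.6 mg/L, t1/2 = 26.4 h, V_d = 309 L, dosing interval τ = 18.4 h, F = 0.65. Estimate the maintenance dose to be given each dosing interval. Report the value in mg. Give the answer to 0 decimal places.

k = ln2 / t½ = 0.693147 / 26.4 = 0.02626 h⁻¹
CL = k × Vd = 0.02626 × 309 = 8.114 L/h
At steady state, F × (Dose/τ) = Css × CL.
Dose = Css × CL × τ / F = 15.6 × 8.114 × 18.4 / 0.65 = 3583 mg

3583 mg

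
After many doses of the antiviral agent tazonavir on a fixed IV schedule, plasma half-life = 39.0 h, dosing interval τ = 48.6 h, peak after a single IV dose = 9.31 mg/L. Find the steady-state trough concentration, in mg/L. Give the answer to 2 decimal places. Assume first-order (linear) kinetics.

k = ln2 / t½ = 0.693147 / 39.0 = 0.01777 h⁻¹
e^(−kτ) = e^(−0.01777 × 48.6) = 0.4216
Accumulation ratio R = 1 / (1 − e^(−kτ)) = 1 / (1 − 0.4216) = 1.729
Steady-state trough = C₀ × R × e^(−kτ) = 9.31 × 1.729 × 0.4216 = 6.786 mg/L

6.79 mg/L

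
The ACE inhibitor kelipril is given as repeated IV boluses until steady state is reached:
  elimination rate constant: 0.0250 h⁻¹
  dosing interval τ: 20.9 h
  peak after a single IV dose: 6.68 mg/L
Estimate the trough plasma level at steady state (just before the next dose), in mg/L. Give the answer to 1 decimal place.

9.7 mg/L

e^(−kτ) = e^(−0.02500 × 20.9) = 0.5930
Accumulation ratio R = 1 / (1 − e^(−kτ)) = 1 / (1 − 0.5930) = 2.457
Steady-state trough = C₀ × R × e^(−kτ) = 6.68 × 2.457 × 0.5930 = 9.733 mg/L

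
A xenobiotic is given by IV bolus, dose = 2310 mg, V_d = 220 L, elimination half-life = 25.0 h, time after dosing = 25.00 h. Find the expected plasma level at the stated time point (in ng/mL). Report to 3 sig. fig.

C₀ = Dose / Vd = 2310 / 220 = 10.50 mg/L
k = ln2 / t½ = 0.693147 / 25.0 = 0.02773 h⁻¹
t / t½ = 25.00 / 25.0 = 1 half-lives
C = C₀ × (1/2)^1 = 10.50 × 0.5000 = 5.250 mg/L
Convert: 5.250 mg/L × 1000 = 5250 ng/mL

5250 ng/mL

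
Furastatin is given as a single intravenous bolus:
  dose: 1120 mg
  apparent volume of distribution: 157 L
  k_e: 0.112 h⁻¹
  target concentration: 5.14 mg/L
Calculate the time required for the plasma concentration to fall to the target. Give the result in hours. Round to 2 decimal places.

C₀ = Dose / Vd = 1120 / 157 = 7.134 mg/L
t = ln(C₀ / C) / k = ln(7.134 / 5.14) / 0.1120
  = ln(1.388) / 0.1120 = 0.3279 / 0.1120 = 2.928 h

2.93 h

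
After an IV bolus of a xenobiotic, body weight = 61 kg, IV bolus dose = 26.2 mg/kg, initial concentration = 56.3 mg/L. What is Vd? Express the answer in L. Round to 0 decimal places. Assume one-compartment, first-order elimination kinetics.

28 L

Dose = 26.2 × 61 = 1598 mg
Vd = Dose / C₀ = 1598 / 56.3 = 28.38 L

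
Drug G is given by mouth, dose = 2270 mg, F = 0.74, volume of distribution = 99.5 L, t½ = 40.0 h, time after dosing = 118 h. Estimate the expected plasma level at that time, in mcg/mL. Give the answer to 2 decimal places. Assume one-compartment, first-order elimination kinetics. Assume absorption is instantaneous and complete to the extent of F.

2.18 mcg/mL

Amount reaching circulation = F × Dose = 0.74 × 2270 = 1680 mg
C₀ = F·Dose / Vd = 1680 / 99.5 = 16.88 mg/L
k = ln2 / t½ = 0.693147 / 40.0 = 0.01733 h⁻¹
C = C₀ · e^(−k·t) = 16.88 × e^(−0.01733 × 118)
  = 16.88 × 0.1294 = 2.184 mg/L
(2.184 mg/L = 2.184 mcg/mL)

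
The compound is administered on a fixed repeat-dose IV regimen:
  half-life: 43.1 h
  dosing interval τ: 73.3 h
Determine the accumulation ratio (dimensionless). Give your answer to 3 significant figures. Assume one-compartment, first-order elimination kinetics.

k = ln2 / t½ = 0.693147 / 43.1 = 0.01608 h⁻¹
e^(−kτ) = e^(−0.01608 × 73.3) = 0.3077
Accumulation ratio R = 1 / (1 − e^(−kτ)) = 1 / (1 − 0.3077) = 1.444

1.44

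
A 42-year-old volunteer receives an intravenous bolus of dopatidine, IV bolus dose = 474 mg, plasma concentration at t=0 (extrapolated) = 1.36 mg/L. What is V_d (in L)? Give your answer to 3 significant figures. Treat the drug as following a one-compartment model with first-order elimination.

Vd = Dose / C₀ = 474.0 / 1.36 = 348.5 L

349 L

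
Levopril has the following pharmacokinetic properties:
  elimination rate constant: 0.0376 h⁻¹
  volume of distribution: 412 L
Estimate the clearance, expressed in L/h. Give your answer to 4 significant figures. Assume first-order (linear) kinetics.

15.49 L/h

CL = k × Vd = 0.0376 × 412 = 15.49 L/h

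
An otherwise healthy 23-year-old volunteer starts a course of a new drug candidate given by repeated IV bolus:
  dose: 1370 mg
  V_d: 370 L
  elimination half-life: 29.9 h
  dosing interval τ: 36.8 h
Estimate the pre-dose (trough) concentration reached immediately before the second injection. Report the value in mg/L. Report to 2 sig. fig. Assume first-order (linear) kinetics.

C₀ per dose = Dose / Vd = 1370 / 370 = 3.703 mg/L
k = ln2 / t½ = 0.693147 / 29.9 = 0.02318 h⁻¹
Fraction remaining after one interval: r = e^(−kτ) = e^(−0.02318 × 36.8) = 0.4261
Before dose 2, 1 dose has been given (aged 1τ).
C_trough = C₀ × r = 3.703 × 0.4261 = 1.578 mg/L

1.6 mg/L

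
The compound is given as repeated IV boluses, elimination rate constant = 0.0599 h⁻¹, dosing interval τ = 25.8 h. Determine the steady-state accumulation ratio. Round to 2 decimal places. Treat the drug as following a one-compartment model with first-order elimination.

e^(−kτ) = e^(−0.05990 × 25.8) = 0.2132
Accumulation ratio R = 1 / (1 − e^(−kτ)) = 1 / (1 − 0.2132) = 1.271

1.27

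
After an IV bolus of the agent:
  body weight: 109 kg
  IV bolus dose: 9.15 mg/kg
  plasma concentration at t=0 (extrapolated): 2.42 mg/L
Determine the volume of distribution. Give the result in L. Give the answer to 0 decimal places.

Dose = 9.15 × 109 = 997.4 mg
Vd = Dose / C₀ = 997.4 / 2.42 = 412.1 L

412 L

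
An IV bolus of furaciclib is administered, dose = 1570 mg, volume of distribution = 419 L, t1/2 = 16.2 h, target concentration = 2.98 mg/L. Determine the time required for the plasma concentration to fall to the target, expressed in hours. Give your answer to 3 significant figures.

5.35 h

C₀ = Dose / Vd = 1570 / 419 = 3.747 mg/L
k = ln2 / t½ = 0.693147 / 16.2 = 0.04279 h⁻¹
t = ln(C₀ / C) / k = ln(3.747 / 2.98) / 0.04279
  = ln(1.257) / 0.04279 = 0.2287 / 0.04279 = 5.345 h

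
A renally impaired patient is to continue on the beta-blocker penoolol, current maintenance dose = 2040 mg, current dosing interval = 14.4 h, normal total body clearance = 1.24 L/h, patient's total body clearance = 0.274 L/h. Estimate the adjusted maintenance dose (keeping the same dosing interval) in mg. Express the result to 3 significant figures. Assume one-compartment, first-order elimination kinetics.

451 mg

To keep the same average steady-state level, dosing rate must scale with clearance.
CL ratio = 0.274 / 1.24 = 0.2210
New dose (same interval) = 2040 × 0.2210 = 450.8 mg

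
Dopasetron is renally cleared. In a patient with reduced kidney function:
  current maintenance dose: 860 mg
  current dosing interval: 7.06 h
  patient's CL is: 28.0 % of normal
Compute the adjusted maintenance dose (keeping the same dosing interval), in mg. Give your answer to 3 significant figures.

241 mg

To keep the same average steady-state level, dosing rate must scale with clearance.
CL ratio = 28.0 / 100 = 0.2800
New dose (same interval) = 860 × 0.2800 = 240.8 mg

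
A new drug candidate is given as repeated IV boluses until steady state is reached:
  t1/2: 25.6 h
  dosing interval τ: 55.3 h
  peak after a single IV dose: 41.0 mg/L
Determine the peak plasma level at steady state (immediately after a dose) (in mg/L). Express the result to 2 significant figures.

53 mg/L

k = ln2 / t½ = 0.693147 / 25.6 = 0.02708 h⁻¹
e^(−kτ) = e^(−0.02708 × 55.3) = 0.2237
Accumulation ratio R = 1 / (1 − e^(−kτ)) = 1 / (1 − 0.2237) = 1.288
Steady-state peak = C₀ × R = 41.0 × 1.288 = 52.81 mg/L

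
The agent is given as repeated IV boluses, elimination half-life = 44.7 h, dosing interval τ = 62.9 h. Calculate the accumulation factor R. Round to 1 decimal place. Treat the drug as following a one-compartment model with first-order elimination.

k = ln2 / t½ = 0.693147 / 44.7 = 0.01551 h⁻¹
e^(−kτ) = e^(−0.01551 × 62.9) = 0.3770
Accumulation ratio R = 1 / (1 − e^(−kτ)) = 1 / (1 − 0.3770) = 1.605

1.6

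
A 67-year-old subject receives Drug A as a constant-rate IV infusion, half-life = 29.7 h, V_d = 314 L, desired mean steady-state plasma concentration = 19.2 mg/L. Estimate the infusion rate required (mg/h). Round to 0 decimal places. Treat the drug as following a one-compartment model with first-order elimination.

141 mg/h

k = ln2 / t½ = 0.693147 / 29.7 = 0.02334 h⁻¹
CL = k × Vd = 0.02334 × 314 = 7.329 L/h
At steady state, infusion rate R₀ = Css × CL = 19.2 × 7.329 = 140.7 mg/h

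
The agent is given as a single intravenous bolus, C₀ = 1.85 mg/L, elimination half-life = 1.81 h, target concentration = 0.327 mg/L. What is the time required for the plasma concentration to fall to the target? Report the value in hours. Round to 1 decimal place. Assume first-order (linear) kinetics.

k = ln2 / t½ = 0.693147 / 1.81 = 0.3830 h⁻¹
t = ln(C₀ / C) / k = ln(1.850 / 0.327) / 0.3830
  = ln(5.657) / 0.3830 = 1.733 / 0.3830 = 4.525 h

4.5 h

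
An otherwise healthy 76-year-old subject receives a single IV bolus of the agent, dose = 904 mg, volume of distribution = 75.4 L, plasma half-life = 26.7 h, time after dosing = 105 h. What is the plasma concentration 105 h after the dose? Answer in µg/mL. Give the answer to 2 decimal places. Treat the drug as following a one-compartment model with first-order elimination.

C₀ = Dose / Vd = 904.0 / 75.4 = 11.99 mg/L
k = ln2 / t½ = 0.693147 / 26.7 = 0.02596 h⁻¹
C = C₀ · e^(−k·t) = 11.99 × e^(−0.02596 × 105)
  = 11.99 × 0.06549 = 0.7852 mg/L
(0.7852 mg/L = 0.7852 µg/mL)

0.79 µg/mL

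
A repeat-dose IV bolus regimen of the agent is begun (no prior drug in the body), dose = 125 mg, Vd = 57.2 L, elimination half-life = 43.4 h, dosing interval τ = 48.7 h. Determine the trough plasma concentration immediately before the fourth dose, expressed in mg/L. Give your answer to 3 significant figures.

C₀ per dose = Dose / Vd = 125 / 57.2 = 2.185 mg/L
k = ln2 / t½ = 0.693147 / 43.4 = 0.01597 h⁻¹
Fraction remaining after one interval: r = e^(−kτ) = e^(−0.01597 × 48.7) = 0.4594
Before dose 4, 3 doses have been given (aged 1τ, 2τ, 3τ).
C_trough = C₀ × (r + r² + … + r^3) = C₀ × r(1−r^3)/(1−r)
        = 2.185 × 0.4594 × (1 − 0.09696) / (1 − 0.4594) = 1.677 mg/L

1.68 mg/L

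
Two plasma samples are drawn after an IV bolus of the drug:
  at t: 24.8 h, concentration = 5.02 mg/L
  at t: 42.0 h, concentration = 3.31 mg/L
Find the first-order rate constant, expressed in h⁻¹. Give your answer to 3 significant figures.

0.0242 h⁻¹

k = ln(C₁/C₂) / (t₂ − t₁) = ln(5.02/3.31) / (42.0 − 24.8)
  = 0.4165 / 17.20 = 0.02422 h⁻¹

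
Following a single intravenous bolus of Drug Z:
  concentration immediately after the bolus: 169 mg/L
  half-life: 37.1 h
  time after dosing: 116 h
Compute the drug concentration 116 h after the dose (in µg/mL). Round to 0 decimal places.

k = ln2 / t½ = 0.693147 / 37.1 = 0.01868 h⁻¹
C = C₀ · e^(−k·t) = 169.0 × e^(−0.01868 × 116)
  = 169.0 × 0.1145 = 19.35 mg/L
(19.35 mg/L = 19.35 µg/mL)

19 µg/mL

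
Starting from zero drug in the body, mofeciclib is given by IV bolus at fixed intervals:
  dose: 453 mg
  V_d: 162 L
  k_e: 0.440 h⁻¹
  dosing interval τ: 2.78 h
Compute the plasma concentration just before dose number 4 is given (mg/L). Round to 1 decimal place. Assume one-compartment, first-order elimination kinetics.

1.1 mg/L

C₀ per dose = Dose / Vd = 453 / 162 = 2.796 mg/L
Fraction remaining after one interval: r = e^(−kτ) = e^(−0.4400 × 2.78) = 0.2943
Before dose 4, 3 doses have been given (aged 1τ, 2τ, 3τ).
C_trough = C₀ × (r + r² + … + r^3) = C₀ × r(1−r^3)/(1−r)
        = 2.796 × 0.2943 × (1 − 0.02549) / (1 − 0.2943) = 1.136 mg/L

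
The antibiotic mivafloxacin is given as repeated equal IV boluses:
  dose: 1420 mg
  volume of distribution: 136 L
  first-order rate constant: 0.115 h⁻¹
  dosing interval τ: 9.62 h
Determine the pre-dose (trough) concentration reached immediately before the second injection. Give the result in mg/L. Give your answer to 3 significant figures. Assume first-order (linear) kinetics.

3.45 mg/L

C₀ per dose = Dose / Vd = 1420 / 136 = 10.44 mg/L
Fraction remaining after one interval: r = e^(−kτ) = e^(−0.1150 × 9.62) = 0.3308
Before dose 2, 1 dose has been given (aged 1τ).
C_trough = C₀ × r = 10.44 × 0.3308 = 3.454 mg/L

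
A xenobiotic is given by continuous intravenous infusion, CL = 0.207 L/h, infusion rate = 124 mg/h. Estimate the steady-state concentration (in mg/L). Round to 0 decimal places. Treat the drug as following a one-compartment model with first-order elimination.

599 mg/L

At steady state Css = R₀ / CL = 124 / 0.2070 = 599.0 mg/L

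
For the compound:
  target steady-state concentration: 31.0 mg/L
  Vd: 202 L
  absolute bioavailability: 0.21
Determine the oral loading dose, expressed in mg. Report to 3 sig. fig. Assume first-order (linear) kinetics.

29800 mg

LD = Css × Vd / F = 31.0 × 202 / 0.21 = 29820 mg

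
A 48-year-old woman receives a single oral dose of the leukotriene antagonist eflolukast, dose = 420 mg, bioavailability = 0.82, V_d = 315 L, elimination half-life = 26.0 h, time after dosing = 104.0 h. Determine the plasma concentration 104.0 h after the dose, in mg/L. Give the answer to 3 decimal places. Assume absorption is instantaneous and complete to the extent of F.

0.068 mg/L

Amount reaching circulation = F × Dose = 0.82 × 420.0 = 344.4 mg
C₀ = F·Dose / Vd = 344.4 / 315 = 1.093 mg/L
k = ln2 / t½ = 0.693147 / 26.0 = 0.02666 h⁻¹
t / t½ = 104.0 / 26.0 = 4 half-lives
C = C₀ × (1/2)^4 = 1.093 × 0.06250 = 0.06831 mg/L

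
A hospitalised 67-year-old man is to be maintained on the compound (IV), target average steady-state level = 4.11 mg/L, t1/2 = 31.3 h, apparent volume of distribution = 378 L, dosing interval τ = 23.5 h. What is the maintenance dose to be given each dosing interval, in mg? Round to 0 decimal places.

k = ln2 / t½ = 0.693147 / 31.3 = 0.02215 h⁻¹
CL = k × Vd = 0.02215 × 378 = 8.373 L/h
At steady state, Dose/τ = Css × CL.
Dose = Css × CL × τ = 4.11 × 8.373 × 23.5 = 808.7 mg

809 mg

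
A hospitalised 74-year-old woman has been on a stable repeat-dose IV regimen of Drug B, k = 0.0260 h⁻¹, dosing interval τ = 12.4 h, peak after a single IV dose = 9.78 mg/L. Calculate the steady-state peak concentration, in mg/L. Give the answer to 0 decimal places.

e^(−kτ) = e^(−0.02600 × 12.4) = 0.7244
Accumulation ratio R = 1 / (1 − e^(−kτ)) = 1 / (1 − 0.7244) = 3.628
Steady-state peak = C₀ × R = 9.78 × 3.628 = 35.48 mg/L

35 mg/L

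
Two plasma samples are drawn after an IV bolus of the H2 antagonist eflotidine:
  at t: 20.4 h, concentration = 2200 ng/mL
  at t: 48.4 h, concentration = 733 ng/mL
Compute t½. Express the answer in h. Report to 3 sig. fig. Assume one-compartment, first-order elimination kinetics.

17.7 h

k = ln(C₁/C₂) / (t₂ − t₁) = ln(2200/733) / (48.4 − 20.4)
  = 1.099 / 28.00 = 0.03925 h⁻¹
t½ = ln2 / k = 0.693147 / 0.03925 = 17.66 h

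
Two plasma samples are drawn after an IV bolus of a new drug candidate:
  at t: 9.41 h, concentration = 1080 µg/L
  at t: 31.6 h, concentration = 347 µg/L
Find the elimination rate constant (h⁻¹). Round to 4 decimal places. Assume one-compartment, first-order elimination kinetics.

0.0512 h⁻¹

k = ln(C₁/C₂) / (t₂ − t₁) = ln(1080/347) / (31.6 − 9.41)
  = 1.135 / 22.19 = 0.05115 h⁻¹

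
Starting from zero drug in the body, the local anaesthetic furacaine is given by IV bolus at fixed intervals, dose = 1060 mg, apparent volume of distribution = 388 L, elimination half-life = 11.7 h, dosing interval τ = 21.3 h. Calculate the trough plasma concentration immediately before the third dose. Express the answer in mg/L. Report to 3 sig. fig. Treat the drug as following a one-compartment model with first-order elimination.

C₀ per dose = Dose / Vd = 1060 / 388 = 2.732 mg/L
k = ln2 / t½ = 0.693147 / 11.7 = 0.05924 h⁻¹
Fraction remaining after one interval: r = e^(−kτ) = e^(−0.05924 × 21.3) = 0.2831
Before dose 3, 2 doses have been given (aged 1τ, 2τ).
C_trough = C₀ × (r + r²) = 2.732 × (0.2831 + 0.08015) = 0.9924 mg/L

0.992 mg/L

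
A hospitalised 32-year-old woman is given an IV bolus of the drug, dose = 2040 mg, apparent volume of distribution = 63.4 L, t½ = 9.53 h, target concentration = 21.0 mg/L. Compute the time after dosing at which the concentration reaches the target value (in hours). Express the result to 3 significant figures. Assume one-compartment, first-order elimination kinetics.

5.87 h

C₀ = Dose / Vd = 2040 / 63.4 = 32.18 mg/L
k = ln2 / t½ = 0.693147 / 9.53 = 0.07273 h⁻¹
t = ln(C₀ / C) / k = ln(32.18 / 21.0) / 0.07273
  = ln(1.532) / 0.07273 = 0.4266 / 0.07273 = 5.866 h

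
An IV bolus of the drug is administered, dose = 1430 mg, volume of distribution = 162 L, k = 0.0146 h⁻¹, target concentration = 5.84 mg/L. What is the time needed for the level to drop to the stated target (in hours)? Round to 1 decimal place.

28.3 h

C₀ = Dose / Vd = 1430 / 162 = 8.827 mg/L
t = ln(C₀ / C) / k = ln(8.827 / 5.84) / 0.01460
  = ln(1.511) / 0.01460 = 0.4128 / 0.01460 = 28.27 h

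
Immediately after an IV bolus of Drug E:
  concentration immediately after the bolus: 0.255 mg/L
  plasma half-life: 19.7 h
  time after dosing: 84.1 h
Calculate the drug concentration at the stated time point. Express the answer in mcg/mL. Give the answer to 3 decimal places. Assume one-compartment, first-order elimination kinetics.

0.013 mcg/mL

k = ln2 / t½ = 0.693147 / 19.7 = 0.03519 h⁻¹
C = C₀ · e^(−k·t) = 0.2550 × e^(−0.03519 × 84.1)
  = 0.2550 × 0.05185 = 0.01322 mg/L
(0.01322 mg/L = 0.01322 mcg/mL)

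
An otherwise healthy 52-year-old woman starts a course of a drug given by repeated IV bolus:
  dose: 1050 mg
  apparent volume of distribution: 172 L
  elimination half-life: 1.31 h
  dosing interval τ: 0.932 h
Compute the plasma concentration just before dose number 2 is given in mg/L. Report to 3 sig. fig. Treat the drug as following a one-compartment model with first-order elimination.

3.73 mg/L

C₀ per dose = Dose / Vd = 1050 / 172 = 6.105 mg/L
k = ln2 / t½ = 0.693147 / 1.31 = 0.5291 h⁻¹
Fraction remaining after one interval: r = e^(−kτ) = e^(−0.5291 × 0.932) = 0.6107
Before dose 2, 1 dose has been given (aged 1τ).
C_trough = C₀ × r = 6.105 × 0.6107 = 3.728 mg/L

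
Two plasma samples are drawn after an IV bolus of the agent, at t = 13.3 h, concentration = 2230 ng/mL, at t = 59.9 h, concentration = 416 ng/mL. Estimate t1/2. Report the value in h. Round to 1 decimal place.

k = ln(C₁/C₂) / (t₂ − t₁) = ln(2230/416) / (59.9 − 13.3)
  = 1.679 / 46.60 = 0.03603 h⁻¹
t½ = ln2 / k = 0.693147 / 0.03603 = 19.24 h

19.2 h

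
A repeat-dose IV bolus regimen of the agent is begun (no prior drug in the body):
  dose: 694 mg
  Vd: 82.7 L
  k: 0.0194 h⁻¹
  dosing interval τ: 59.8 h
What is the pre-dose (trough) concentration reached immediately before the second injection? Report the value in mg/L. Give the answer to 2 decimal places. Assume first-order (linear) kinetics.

C₀ per dose = Dose / Vd = 694 / 82.7 = 8.392 mg/L
Fraction remaining after one interval: r = e^(−kτ) = e^(−0.01940 × 59.8) = 0.3134
Before dose 2, 1 dose has been given (aged 1τ).
C_trough = C₀ × r = 8.392 × 0.3134 = 2.630 mg/L

2.63 mg/L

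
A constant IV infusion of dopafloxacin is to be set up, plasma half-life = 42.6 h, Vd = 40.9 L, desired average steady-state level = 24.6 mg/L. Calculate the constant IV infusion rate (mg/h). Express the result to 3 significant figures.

k = ln2 / t½ = 0.693147 / 42.6 = 0.01627 h⁻¹
CL = k × Vd = 0.01627 × 40.9 = 0.6654 L/h
At steady state, infusion rate R₀ = Css × CL = 24.6 × 0.6654 = 16.37 mg/h

16.4 mg/h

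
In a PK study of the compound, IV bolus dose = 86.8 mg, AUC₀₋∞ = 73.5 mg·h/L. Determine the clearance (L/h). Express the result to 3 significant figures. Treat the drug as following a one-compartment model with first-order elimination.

CL = Dose / AUC = 86.8 / 73.5 = 1.181 L/h

1.18 L/h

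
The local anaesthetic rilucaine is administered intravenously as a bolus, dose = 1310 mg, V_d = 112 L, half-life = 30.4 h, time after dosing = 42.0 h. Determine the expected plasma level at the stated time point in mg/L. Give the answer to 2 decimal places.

4.49 mg/L

C₀ = Dose / Vd = 1310 / 112 = 11.70 mg/L
k = ln2 / t½ = 0.693147 / 30.4 = 0.02280 h⁻¹
C = C₀ · e^(−k·t) = 11.70 × e^(−0.02280 × 42.0)
  = 11.70 × 0.3838 = 4.490 mg/L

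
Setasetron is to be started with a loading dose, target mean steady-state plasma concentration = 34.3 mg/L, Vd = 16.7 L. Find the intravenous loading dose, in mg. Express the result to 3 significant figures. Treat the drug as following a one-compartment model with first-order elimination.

573 mg

LD = Css × Vd = 34.3 × 16.7 = 572.8 mg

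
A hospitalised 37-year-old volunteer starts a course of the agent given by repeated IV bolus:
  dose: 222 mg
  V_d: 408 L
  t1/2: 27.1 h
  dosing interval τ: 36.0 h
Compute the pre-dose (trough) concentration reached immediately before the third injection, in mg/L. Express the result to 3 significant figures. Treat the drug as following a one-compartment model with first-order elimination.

C₀ per dose = Dose / Vd = 222 / 408 = 0.5441 mg/L
k = ln2 / t½ = 0.693147 / 27.1 = 0.02558 h⁻¹
Fraction remaining after one interval: r = e^(−kτ) = e^(−0.02558 × 36.0) = 0.3982
Before dose 3, 2 doses have been given (aged 1τ, 2τ).
C_trough = C₀ × (r + r²) = 0.5441 × (0.3982 + 0.1586) = 0.3030 mg/L

0.303 mg/L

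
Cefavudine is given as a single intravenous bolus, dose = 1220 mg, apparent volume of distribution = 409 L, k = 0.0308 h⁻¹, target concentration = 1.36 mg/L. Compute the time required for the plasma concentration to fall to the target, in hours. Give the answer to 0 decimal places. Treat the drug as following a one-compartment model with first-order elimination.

26 h

C₀ = Dose / Vd = 1220 / 409 = 2.983 mg/L
t = ln(C₀ / C) / k = ln(2.983 / 1.36) / 0.03080
  = ln(2.193) / 0.03080 = 0.7853 / 0.03080 = 25.50 h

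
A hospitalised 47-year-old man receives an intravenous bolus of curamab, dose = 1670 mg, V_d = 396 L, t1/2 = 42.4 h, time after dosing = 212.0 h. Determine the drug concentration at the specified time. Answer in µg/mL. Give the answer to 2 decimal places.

0.13 µg/mL

C₀ = Dose / Vd = 1670 / 396 = 4.217 mg/L
k = ln2 / t½ = 0.693147 / 42.4 = 0.01635 h⁻¹
t / t½ = 212.0 / 42.4 = 5 half-lives
C = C₀ × (1/2)^5 = 4.217 × 0.03125 = 0.1318 mg/L
(0.1318 mg/L = 0.1318 µg/mL)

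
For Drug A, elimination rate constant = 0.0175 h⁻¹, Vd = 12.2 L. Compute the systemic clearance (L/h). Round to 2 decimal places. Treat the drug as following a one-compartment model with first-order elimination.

CL = k × Vd = 0.0175 × 12.2 = 0.2135 L/h

0.21 L/h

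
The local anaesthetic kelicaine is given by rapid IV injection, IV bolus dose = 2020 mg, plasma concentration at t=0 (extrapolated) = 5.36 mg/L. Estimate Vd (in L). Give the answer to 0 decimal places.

Vd = Dose / C₀ = 2020 / 5.36 = 376.9 L

377 L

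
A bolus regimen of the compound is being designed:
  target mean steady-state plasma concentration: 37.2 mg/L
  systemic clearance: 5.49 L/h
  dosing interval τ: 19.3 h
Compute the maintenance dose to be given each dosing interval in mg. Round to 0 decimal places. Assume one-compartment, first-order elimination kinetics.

At steady state, Dose/τ = Css × CL.
Dose = Css × CL × τ = 37.2 × 5.490 × 19.3 = 3942 mg

3942 mg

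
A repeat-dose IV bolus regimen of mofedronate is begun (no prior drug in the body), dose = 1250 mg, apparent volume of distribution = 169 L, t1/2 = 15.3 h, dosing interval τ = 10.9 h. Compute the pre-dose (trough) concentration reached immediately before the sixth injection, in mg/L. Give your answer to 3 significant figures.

10.6 mg/L

C₀ per dose = Dose / Vd = 1250 / 169 = 7.396 mg/L
k = ln2 / t½ = 0.693147 / 15.3 = 0.04530 h⁻¹
Fraction remaining after one interval: r = e^(−kτ) = e^(−0.04530 × 10.9) = 0.6103
Before dose 6, 5 doses have been given (aged 1τ, 2τ, 3τ, 4τ, 5τ).
C_trough = C₀ × (r + r² + … + r^5) = C₀ × r(1−r^5)/(1−r)
        = 7.396 × 0.6103 × (1 − 0.08467) / (1 − 0.6103) = 10.60 mg/L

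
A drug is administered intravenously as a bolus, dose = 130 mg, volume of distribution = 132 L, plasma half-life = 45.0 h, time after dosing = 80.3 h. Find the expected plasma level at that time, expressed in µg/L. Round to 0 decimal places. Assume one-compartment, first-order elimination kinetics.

C₀ = Dose / Vd = 130.0 / 132 = 0.9848 mg/L
k = ln2 / t½ = 0.693147 / 45.0 = 0.01540 h⁻¹
C = C₀ · e^(−k·t) = 0.9848 × e^(−0.01540 × 80.3)
  = 0.9848 × 0.2904 = 0.2860 mg/L
Convert: 0.2860 mg/L × 1000 = 286.0 µg/L

286 µg/L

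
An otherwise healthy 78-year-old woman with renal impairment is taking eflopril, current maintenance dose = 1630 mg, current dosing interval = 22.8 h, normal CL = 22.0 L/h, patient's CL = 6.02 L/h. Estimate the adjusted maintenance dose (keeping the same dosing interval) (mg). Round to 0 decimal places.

446 mg

To keep the same average steady-state level, dosing rate must scale with clearance.
CL ratio = 6.02 / 22.0 = 0.2736
New dose (same interval) = 1630 × 0.2736 = 446.0 mg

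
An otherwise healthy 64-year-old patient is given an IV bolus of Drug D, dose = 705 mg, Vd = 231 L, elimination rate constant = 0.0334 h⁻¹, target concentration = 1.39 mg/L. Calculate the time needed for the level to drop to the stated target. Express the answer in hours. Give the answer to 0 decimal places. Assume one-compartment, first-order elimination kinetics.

C₀ = Dose / Vd = 705.0 / 231 = 3.052 mg/L
t = ln(C₀ / C) / k = ln(3.052 / 1.39) / 0.03340
  = ln(2.196) / 0.03340 = 0.7866 / 0.03340 = 23.55 h

24 h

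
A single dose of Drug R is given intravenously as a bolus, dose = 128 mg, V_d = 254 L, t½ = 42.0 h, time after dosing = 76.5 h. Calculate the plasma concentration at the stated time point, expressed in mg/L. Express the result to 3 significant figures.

0.143 mg/L

C₀ = Dose / Vd = 128.0 / 254 = 0.5039 mg/L
k = ln2 / t½ = 0.693147 / 42.0 = 0.01650 h⁻¹
C = C₀ · e^(−k·t) = 0.5039 × e^(−0.01650 × 76.5)
  = 0.5039 × 0.2830 = 0.1426 mg/L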